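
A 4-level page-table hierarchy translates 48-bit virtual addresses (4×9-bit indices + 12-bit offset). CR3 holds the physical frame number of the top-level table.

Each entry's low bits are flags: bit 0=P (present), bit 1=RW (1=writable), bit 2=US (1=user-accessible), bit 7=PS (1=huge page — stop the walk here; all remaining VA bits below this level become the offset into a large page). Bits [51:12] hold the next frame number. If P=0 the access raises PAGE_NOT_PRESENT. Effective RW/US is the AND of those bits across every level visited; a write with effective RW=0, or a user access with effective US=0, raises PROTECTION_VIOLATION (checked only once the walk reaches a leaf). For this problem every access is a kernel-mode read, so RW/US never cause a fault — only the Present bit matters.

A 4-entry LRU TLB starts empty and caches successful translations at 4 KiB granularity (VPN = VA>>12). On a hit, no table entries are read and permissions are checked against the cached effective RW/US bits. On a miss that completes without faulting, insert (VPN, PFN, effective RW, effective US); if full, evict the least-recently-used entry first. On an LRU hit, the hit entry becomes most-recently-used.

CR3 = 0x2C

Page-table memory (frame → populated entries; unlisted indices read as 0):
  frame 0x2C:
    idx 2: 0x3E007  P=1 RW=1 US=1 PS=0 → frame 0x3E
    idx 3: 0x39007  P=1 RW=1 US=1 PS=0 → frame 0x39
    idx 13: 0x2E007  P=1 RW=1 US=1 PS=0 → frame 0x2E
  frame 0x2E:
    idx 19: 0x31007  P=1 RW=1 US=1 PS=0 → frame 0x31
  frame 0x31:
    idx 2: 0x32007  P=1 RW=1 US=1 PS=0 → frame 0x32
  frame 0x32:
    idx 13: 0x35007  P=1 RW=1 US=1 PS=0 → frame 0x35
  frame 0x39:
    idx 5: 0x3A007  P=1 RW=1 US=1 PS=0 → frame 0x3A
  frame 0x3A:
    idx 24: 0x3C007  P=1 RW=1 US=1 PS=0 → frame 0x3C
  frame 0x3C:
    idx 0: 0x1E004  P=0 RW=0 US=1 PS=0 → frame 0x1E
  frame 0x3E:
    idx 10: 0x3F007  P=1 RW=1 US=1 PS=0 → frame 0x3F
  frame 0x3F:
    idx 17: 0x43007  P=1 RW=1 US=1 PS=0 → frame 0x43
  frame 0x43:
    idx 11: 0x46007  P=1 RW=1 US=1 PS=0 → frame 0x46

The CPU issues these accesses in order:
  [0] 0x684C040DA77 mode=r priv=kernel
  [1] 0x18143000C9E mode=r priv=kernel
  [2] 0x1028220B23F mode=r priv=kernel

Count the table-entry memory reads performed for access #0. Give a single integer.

Walk each access:
#0 VA=0x684C040DA77 (r,kernel):
  [0] read 0x2C idx=13: raw=0x2E007 flags P=1 W=1 U=1 S=0
  [1] read 0x2E idx=19: raw=0x31007 flags P=1 W=1 U=1 S=0
  [2] read 0x31 idx=2: raw=0x32007 flags P=1 W=1 U=1 S=0
  [3] read 0x32 idx=13: raw=0x35007 flags P=1 W=1 U=1 S=0
  ✓ 0x35A77  — 4 lookups
#1 VA=0x18143000C9E (r,kernel):
  [0] read 0x2C idx=3: raw=0x39007 flags P=1 W=1 U=1 S=0
  [1] read 0x39 idx=5: raw=0x3A007 flags P=1 W=1 U=1 S=0
  [2] read 0x3A idx=24: raw=0x3C007 flags P=1 W=1 U=1 S=0
  [3] read 0x3C idx=0: raw=0x1E004 flags P=0 W=0 U=1 S=0
  → PAGE_NOT_PRESENT  (4 entries read)
#2 VA=0x1028220B23F (r,kernel):
  [0] read 0x2C idx=2: raw=0x3E007 flags P=1 W=1 U=1 S=0
  [1] read 0x3E idx=10: raw=0x3F007 flags P=1 W=1 U=1 S=0
  [2] read 0x3F idx=17: raw=0x43007 flags P=1 W=1 U=1 S=0
  [3] read 0x43 idx=11: raw=0x46007 flags P=1 W=1 U=1 S=0
  ✓ 0x4623F  — 4 lookups

Entries read for #0: 4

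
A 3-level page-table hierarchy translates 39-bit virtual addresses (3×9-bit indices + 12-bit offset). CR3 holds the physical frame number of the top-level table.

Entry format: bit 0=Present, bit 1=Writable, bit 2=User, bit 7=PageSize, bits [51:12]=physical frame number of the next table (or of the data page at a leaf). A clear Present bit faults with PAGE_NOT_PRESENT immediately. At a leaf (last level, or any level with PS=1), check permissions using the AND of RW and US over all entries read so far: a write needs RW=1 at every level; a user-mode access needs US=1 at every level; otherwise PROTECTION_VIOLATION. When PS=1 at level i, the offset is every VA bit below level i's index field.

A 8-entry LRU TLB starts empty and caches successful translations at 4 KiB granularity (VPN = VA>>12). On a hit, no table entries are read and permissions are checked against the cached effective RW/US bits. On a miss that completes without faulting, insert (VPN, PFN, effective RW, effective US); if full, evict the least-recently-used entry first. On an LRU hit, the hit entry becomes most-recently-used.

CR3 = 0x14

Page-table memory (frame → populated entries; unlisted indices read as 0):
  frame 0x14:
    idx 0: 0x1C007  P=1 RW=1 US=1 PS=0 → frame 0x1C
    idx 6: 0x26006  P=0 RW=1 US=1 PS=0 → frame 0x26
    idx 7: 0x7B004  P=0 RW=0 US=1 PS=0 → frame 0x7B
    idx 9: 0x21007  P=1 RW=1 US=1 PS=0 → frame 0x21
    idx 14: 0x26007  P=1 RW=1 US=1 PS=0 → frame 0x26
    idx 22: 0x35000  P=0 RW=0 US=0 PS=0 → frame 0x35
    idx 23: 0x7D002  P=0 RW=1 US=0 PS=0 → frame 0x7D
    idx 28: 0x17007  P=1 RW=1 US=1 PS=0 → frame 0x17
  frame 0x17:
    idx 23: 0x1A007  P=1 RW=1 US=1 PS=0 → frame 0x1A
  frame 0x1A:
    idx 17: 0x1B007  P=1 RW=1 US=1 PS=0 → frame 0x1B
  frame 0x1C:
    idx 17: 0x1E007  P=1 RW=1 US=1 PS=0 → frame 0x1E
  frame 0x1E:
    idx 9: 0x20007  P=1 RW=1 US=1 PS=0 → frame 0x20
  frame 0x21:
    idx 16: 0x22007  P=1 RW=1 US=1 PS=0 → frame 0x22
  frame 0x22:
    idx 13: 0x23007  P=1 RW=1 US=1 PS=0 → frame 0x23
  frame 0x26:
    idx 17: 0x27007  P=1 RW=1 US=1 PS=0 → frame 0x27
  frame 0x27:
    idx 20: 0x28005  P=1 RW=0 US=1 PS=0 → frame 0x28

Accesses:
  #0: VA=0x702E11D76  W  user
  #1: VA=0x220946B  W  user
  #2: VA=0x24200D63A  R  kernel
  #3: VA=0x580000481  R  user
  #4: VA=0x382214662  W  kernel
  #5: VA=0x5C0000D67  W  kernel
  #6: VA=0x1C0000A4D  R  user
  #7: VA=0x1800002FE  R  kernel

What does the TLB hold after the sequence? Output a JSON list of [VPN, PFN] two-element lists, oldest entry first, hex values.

Walk each access:
#0 VA=0x702E11D76 (w,user):
  L0: frame=0x14 idx=28 entry=0x17007 [P=1 RW=1 US=1 PS=0]
  L1: frame=0x17 idx=23 entry=0x1A007 [P=1 RW=1 US=1 PS=0]
  L2: frame=0x1A idx=17 entry=0x1B007 [P=1 RW=1 US=1 PS=0]
  ⇒ phys 0x1BD76  [3 reads]
#1 VA=0x220946B (w,user):
  L0: frame=0x14 idx=0 entry=0x1C007 [P=1 RW=1 US=1 PS=0]
  L1: frame=0x1C idx=17 entry=0x1E007 [P=1 RW=1 US=1 PS=0]
  L2: frame=0x1E idx=9 entry=0x20007 [P=1 RW=1 US=1 PS=0]
  ⇒ phys 0x2046B  [3 reads]
#2 VA=0x24200D63A (r,kernel):
  L0: frame=0x14 idx=9 entry=0x21007 [P=1 RW=1 US=1 PS=0]
  L1: frame=0x21 idx=16 entry=0x22007 [P=1 RW=1 US=1 PS=0]
  L2: frame=0x22 idx=13 entry=0x23007 [P=1 RW=1 US=1 PS=0]
  ⇒ phys 0x2363A  [3 reads]
#3 VA=0x580000481 (r,user):
  L0: frame=0x14 idx=22 entry=0x35000 [P=0 RW=0 US=0 PS=0]
  ✗ PAGE_NOT_PRESENT  [1 reads]
#4 VA=0x382214662 (w,kernel):
  L0: frame=0x14 idx=14 entry=0x26007 [P=1 RW=1 US=1 PS=0]
  L1: frame=0x26 idx=17 entry=0x27007 [P=1 RW=1 US=1 PS=0]
  L2: frame=0x27 idx=20 entry=0x28005 [P=1 RW=0 US=1 PS=0]
  ✗ PROTECTION_VIOLATION  [3 reads]
#5 VA=0x5C0000D67 (w,kernel):
  L0: frame=0x14 idx=23 entry=0x7D002 [P=0 RW=1 US=0 PS=0]
  ✗ PAGE_NOT_PRESENT  [1 reads]
#6 VA=0x1C0000A4D (r,user):
  L0: frame=0x14 idx=7 entry=0x7B004 [P=0 RW=0 US=1 PS=0]
  ✗ PAGE_NOT_PRESENT  [1 reads]
#7 VA=0x1800002FE (r,kernel):
  L0: frame=0x14 idx=6 entry=0x26006 [P=0 RW=1 US=1 PS=0]
  ✗ PAGE_NOT_PRESENT  [1 reads]

TLB: [["0x702E11", "0x1B"], ["0x2209", "0x20"], ["0x24200D", "0x23"]]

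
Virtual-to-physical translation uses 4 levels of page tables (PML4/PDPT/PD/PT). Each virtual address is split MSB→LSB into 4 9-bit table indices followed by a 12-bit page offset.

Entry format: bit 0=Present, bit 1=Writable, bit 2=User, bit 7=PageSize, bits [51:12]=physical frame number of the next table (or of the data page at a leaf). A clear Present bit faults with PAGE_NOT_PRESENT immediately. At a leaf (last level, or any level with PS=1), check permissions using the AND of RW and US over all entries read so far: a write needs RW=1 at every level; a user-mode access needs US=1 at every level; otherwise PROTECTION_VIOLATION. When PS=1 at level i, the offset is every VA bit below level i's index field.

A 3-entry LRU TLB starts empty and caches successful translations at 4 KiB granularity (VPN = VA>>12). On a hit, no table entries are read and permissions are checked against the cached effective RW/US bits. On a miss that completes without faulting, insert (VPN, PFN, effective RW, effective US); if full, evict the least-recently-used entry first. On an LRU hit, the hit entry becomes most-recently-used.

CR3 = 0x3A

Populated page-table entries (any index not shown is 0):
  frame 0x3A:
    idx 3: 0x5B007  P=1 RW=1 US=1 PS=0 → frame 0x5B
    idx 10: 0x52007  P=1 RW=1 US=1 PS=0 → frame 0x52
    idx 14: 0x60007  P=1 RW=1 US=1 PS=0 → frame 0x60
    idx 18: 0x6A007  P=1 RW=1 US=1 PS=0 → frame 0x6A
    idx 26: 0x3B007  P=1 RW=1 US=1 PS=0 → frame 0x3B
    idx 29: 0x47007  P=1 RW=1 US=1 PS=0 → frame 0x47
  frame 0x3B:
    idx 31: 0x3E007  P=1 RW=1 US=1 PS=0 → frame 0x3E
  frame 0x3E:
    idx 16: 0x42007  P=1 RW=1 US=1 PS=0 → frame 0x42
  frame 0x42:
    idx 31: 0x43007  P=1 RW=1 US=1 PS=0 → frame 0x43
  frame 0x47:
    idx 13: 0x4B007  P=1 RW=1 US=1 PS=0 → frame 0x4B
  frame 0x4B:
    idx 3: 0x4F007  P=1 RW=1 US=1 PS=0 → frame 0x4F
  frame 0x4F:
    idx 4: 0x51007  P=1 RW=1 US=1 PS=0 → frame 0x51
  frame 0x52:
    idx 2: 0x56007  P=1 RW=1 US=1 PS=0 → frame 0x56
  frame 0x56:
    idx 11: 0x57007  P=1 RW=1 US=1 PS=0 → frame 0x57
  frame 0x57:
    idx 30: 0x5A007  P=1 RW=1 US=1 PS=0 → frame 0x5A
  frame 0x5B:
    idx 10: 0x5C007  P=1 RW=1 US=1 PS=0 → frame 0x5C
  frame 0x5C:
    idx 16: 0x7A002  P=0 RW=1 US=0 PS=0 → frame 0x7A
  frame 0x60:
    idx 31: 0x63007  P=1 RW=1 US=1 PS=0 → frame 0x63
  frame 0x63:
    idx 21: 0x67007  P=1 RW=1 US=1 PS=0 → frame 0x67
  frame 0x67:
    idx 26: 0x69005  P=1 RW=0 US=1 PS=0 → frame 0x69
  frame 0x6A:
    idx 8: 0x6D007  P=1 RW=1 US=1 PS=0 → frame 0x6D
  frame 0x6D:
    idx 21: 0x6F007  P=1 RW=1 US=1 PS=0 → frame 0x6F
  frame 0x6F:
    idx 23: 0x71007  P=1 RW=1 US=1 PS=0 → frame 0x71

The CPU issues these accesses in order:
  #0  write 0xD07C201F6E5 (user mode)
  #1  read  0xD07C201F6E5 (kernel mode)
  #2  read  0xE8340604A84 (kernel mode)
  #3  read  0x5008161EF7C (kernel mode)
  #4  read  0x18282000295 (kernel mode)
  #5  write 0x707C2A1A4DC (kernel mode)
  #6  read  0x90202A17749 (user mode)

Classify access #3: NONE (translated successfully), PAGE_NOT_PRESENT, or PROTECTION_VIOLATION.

Trace:
#0 VA=0xD07C201F6E5 (w,user):
  L0 @0x3A[26] → 0x3B007  P=1,RW=1,US=1,PS=0
  L1 @0x3B[31] → 0x3E007  P=1,RW=1,US=1,PS=0
  L2 @0x3E[16] → 0x42007  P=1,RW=1,US=1,PS=0
  L3 @0x42[31] → 0x43007  P=1,RW=1,US=1,PS=0
  → PA=0x436E5  (4 entries read)
#1 VA=0xD07C201F6E5 (r,kernel):
  TLB hit vpn=0xD07C201F → PA=0x436E5
#2 VA=0xE8340604A84 (r,kernel):
  L0 @0x3A[29] → 0x47007  P=1,RW=1,US=1,PS=0
  L1 @0x47[13] → 0x4B007  P=1,RW=1,US=1,PS=0
  L2 @0x4B[3] → 0x4F007  P=1,RW=1,US=1,PS=0
  L3 @0x4F[4] → 0x51007  P=1,RW=1,US=1,PS=0
  → PA=0x51A84  (4 entries read)
#3 VA=0x5008161EF7C (r,kernel):
  L0 @0x3A[10] → 0x52007  P=1,RW=1,US=1,PS=0
  L1 @0x52[2] → 0x56007  P=1,RW=1,US=1,PS=0
  L2 @0x56[11] → 0x57007  P=1,RW=1,US=1,PS=0
  L3 @0x57[30] → 0x5A007  P=1,RW=1,US=1,PS=0
  → PA=0x5AF7C  (4 entries read)
#4 VA=0x18282000295 (r,kernel):
  L0 @0x3A[3] → 0x5B007  P=1,RW=1,US=1,PS=0
  L1 @0x5B[10] → 0x5C007  P=1,RW=1,US=1,PS=0
  L2 @0x5C[16] → 0x7A002  P=0,RW=1,US=0,PS=0
  → PAGE_NOT_PRESENT  (3 entries read)
#5 VA=0x707C2A1A4DC (w,kernel):
  L0 @0x3A[14] → 0x60007  P=1,RW=1,US=1,PS=0
  L1 @0x60[31] → 0x63007  P=1,RW=1,US=1,PS=0
  L2 @0x63[21] → 0x67007  P=1,RW=1,US=1,PS=0
  L3 @0x67[26] → 0x69005  P=1,RW=0,US=1,PS=0
  → PROTECTION_VIOLATION  (4 entries read)
#6 VA=0x90202A17749 (r,user):
  L0 @0x3A[18] → 0x6A007  P=1,RW=1,US=1,PS=0
  L1 @0x6A[8] → 0x6D007  P=1,RW=1,US=1,PS=0
  L2 @0x6D[21] → 0x6F007  P=1,RW=1,US=1,PS=0
  L3 @0x6F[23] → 0x71007  P=1,RW=1,US=1,PS=0
  → PA=0x71749  (4 entries read)

Access #3 fault: NONE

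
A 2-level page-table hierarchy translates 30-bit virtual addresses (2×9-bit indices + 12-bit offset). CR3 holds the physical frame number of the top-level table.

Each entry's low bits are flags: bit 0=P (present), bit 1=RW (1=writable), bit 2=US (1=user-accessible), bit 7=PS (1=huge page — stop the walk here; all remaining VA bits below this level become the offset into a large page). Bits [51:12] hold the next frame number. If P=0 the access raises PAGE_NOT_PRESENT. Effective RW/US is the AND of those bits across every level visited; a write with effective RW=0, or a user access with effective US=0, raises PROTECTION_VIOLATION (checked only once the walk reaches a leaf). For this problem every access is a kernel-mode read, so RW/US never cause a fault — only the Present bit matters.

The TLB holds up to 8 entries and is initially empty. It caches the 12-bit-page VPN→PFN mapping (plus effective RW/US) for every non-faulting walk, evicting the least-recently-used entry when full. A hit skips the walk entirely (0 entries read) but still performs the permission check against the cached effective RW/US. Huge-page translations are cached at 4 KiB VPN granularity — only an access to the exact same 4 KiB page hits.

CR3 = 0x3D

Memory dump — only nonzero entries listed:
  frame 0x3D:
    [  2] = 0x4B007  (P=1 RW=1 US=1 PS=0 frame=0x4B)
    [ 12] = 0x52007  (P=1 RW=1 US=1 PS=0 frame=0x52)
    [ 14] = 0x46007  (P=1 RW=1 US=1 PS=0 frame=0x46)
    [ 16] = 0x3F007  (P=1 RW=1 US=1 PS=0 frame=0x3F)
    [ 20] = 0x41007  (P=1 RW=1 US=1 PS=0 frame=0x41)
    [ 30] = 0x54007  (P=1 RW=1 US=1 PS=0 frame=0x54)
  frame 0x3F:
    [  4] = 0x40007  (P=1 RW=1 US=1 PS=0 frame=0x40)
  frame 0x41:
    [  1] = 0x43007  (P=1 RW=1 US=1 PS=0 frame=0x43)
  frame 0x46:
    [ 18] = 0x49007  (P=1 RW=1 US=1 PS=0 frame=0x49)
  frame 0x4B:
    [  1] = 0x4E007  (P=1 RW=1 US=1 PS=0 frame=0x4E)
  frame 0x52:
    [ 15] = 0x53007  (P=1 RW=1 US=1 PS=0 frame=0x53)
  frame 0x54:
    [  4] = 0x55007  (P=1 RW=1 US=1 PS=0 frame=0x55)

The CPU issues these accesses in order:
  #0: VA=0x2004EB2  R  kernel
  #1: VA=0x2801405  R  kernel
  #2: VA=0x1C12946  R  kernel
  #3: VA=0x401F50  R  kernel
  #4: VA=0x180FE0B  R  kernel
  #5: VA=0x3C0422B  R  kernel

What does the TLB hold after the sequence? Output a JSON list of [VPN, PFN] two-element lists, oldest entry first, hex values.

Per-access translation:
#0 VA=0x2004EB2 (r,kernel):
  L0 @0x3D[16] → 0x3F007  P=1,RW=1,US=1,PS=0
  L1 @0x3F[4] → 0x40007  P=1,RW=1,US=1,PS=0
  ✓ 0x40EB2  — 2 lookups
#1 VA=0x2801405 (r,kernel):
  L0 @0x3D[20] → 0x41007  P=1,RW=1,US=1,PS=0
  L1 @0x41[1] → 0x43007  P=1,RW=1,US=1,PS=0
  ✓ 0x43405  — 2 lookups
#2 VA=0x1C12946 (r,kernel):
  L0 @0x3D[14] → 0x46007  P=1,RW=1,US=1,PS=0
  L1 @0x46[18] → 0x49007  P=1,RW=1,US=1,PS=0
  ✓ 0x49946  — 2 lookups
#3 VA=0x401F50 (r,kernel):
  L0 @0x3D[2] → 0x4B007  P=1,RW=1,US=1,PS=0
  L1 @0x4B[1] → 0x4E007  P=1,RW=1,US=1,PS=0
  ✓ 0x4EF50  — 2 lookups
#4 VA=0x180FE0B (r,kernel):
  L0 @0x3D[12] → 0x52007  P=1,RW=1,US=1,PS=0
  L1 @0x52[15] → 0x53007  P=1,RW=1,US=1,PS=0
  ✓ 0x53E0B  — 2 lookups
#5 VA=0x3C0422B (r,kernel):
  L0 @0x3D[30] → 0x54007  P=1,RW=1,US=1,PS=0
  L1 @0x54[4] → 0x55007  P=1,RW=1,US=1,PS=0
  ✓ 0x5522B  — 2 lookups

TLB: [["0x2004", "0x40"], ["0x2801", "0x43"], ["0x1C12", "0x49"], ["0x401", "0x4E"], ["0x180F", "0x53"], ["0x3C04", "0x55"]]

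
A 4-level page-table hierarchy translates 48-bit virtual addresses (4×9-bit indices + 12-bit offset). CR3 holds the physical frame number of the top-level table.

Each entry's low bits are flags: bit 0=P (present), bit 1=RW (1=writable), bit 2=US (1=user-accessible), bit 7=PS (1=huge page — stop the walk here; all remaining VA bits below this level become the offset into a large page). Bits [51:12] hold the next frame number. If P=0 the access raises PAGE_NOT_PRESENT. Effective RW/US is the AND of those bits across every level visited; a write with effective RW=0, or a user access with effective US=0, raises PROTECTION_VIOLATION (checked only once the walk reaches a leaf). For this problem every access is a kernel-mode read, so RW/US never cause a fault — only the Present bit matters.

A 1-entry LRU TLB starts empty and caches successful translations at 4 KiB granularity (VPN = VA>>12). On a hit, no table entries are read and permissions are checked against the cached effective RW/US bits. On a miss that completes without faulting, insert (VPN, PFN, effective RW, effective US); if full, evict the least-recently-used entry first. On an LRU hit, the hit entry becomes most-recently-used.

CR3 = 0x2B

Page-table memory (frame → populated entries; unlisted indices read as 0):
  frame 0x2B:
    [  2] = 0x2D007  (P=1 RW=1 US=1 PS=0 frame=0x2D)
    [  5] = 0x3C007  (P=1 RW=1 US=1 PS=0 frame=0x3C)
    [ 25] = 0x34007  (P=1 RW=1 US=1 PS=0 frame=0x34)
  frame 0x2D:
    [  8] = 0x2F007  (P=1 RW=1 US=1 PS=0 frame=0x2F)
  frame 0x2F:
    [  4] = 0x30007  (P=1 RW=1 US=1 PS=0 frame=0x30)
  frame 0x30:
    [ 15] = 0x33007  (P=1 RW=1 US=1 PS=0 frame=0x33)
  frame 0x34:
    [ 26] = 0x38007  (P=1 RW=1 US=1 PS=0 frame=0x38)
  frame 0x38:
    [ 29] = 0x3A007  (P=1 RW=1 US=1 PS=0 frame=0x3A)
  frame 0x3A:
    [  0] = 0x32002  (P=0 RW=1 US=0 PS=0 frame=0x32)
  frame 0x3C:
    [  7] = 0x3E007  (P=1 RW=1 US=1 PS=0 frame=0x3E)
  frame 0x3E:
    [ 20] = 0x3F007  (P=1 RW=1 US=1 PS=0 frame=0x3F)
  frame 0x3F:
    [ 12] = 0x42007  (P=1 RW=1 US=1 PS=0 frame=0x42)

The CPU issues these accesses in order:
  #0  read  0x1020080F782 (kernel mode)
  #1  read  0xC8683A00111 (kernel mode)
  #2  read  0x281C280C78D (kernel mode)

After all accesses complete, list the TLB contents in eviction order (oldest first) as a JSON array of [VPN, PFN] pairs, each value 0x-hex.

Trace:
#0 VA=0x1020080F782 (r,kernel):
  lvl0: tbl 0x2B, slot 2 ⇒ 0x2D007 (P1/RW1/US1/PS0)
  lvl1: tbl 0x2D, slot 8 ⇒ 0x2F007 (P1/RW1/US1/PS0)
  lvl2: tbl 0x2F, slot 4 ⇒ 0x30007 (P1/RW1/US1/PS0)
  lvl3: tbl 0x30, slot 15 ⇒ 0x33007 (P1/RW1/US1/PS0)
  ⇒ phys 0x33782  [4 reads]
#1 VA=0xC8683A00111 (r,kernel):
  lvl0: tbl 0x2B, slot 25 ⇒ 0x34007 (P1/RW1/US1/PS0)
  lvl1: tbl 0x34, slot 26 ⇒ 0x38007 (P1/RW1/US1/PS0)
  lvl2: tbl 0x38, slot 29 ⇒ 0x3A007 (P1/RW1/US1/PS0)
  lvl3: tbl 0x3A, slot 0 ⇒ 0x32002 (P0/RW1/US0/PS0)
  ⇒ fault: PAGE_NOT_PRESENT  — 4 lookups
#2 VA=0x281C280C78D (r,kernel):
  lvl0: tbl 0x2B, slot 5 ⇒ 0x3C007 (P1/RW1/US1/PS0)
  lvl1: tbl 0x3C, slot 7 ⇒ 0x3E007 (P1/RW1/US1/PS0)
  lvl2: tbl 0x3E, slot 20 ⇒ 0x3F007 (P1/RW1/US1/PS0)
  lvl3: tbl 0x3F, slot 12 ⇒ 0x42007 (P1/RW1/US1/PS0)
  ⇒ phys 0x4278D  [4 reads]

TLB: [["0x281C280C", "0x42"]]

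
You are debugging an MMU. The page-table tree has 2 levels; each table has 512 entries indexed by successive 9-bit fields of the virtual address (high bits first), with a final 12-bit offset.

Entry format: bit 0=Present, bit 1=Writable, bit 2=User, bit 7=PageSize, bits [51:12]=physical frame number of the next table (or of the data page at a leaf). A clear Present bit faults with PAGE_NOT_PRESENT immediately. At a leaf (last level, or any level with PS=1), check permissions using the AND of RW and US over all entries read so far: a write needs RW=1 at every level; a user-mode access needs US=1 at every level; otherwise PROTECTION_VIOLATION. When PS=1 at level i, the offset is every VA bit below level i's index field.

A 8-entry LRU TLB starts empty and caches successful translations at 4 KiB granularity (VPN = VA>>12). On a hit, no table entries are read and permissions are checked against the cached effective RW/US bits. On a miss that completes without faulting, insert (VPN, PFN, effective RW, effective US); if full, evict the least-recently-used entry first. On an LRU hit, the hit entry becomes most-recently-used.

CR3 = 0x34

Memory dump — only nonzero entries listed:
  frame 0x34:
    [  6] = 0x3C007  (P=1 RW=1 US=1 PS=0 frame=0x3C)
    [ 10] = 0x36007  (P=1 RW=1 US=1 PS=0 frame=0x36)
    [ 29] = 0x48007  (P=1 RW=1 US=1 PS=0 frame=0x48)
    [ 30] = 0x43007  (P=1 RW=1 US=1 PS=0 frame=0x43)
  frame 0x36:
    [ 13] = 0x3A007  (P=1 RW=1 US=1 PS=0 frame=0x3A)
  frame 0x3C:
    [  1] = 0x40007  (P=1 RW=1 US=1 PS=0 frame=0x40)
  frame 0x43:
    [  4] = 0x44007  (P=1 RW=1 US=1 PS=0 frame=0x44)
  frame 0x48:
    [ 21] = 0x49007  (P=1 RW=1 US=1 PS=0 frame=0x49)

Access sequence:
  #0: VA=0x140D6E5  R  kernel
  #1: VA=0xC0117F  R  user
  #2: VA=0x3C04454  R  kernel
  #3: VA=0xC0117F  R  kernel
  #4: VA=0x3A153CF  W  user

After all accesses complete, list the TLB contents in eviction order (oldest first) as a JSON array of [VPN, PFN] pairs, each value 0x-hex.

Per-access translation:
#0 VA=0x140D6E5 (r,kernel):
  lvl0: tbl 0x34, slot 10 ⇒ 0x36007 (P1/RW1/US1/PS0)
  lvl1: tbl 0x36, slot 13 ⇒ 0x3A007 (P1/RW1/US1/PS0)
  → PA=0x3A6E5  (2 entries read)
#1 VA=0xC0117F (r,user):
  lvl0: tbl 0x34, slot 6 ⇒ 0x3C007 (P1/RW1/US1/PS0)
  lvl1: tbl 0x3C, slot 1 ⇒ 0x40007 (P1/RW1/US1/PS0)
  → PA=0x4017F  (2 entries read)
#2 VA=0x3C04454 (r,kernel):
  lvl0: tbl 0x34, slot 30 ⇒ 0x43007 (P1/RW1/US1/PS0)
  lvl1: tbl 0x43, slot 4 ⇒ 0x44007 (P1/RW1/US1/PS0)
  → PA=0x44454  (2 entries read)
#3 VA=0xC0117F (r,kernel):
  TLB hit vpn=0xC01 → PA=0x4017F
#4 VA=0x3A153CF (w,user):
  lvl0: tbl 0x34, slot 29 ⇒ 0x48007 (P1/RW1/US1/PS0)
  lvl1: tbl 0x48, slot 21 ⇒ 0x49007 (P1/RW1/US1/PS0)
  → PA=0x493CF  (2 entries read)

TLB: [["0x140D", "0x3A"], ["0x3C04", "0x44"], ["0xC01", "0x40"], ["0x3A15", "0x49"]]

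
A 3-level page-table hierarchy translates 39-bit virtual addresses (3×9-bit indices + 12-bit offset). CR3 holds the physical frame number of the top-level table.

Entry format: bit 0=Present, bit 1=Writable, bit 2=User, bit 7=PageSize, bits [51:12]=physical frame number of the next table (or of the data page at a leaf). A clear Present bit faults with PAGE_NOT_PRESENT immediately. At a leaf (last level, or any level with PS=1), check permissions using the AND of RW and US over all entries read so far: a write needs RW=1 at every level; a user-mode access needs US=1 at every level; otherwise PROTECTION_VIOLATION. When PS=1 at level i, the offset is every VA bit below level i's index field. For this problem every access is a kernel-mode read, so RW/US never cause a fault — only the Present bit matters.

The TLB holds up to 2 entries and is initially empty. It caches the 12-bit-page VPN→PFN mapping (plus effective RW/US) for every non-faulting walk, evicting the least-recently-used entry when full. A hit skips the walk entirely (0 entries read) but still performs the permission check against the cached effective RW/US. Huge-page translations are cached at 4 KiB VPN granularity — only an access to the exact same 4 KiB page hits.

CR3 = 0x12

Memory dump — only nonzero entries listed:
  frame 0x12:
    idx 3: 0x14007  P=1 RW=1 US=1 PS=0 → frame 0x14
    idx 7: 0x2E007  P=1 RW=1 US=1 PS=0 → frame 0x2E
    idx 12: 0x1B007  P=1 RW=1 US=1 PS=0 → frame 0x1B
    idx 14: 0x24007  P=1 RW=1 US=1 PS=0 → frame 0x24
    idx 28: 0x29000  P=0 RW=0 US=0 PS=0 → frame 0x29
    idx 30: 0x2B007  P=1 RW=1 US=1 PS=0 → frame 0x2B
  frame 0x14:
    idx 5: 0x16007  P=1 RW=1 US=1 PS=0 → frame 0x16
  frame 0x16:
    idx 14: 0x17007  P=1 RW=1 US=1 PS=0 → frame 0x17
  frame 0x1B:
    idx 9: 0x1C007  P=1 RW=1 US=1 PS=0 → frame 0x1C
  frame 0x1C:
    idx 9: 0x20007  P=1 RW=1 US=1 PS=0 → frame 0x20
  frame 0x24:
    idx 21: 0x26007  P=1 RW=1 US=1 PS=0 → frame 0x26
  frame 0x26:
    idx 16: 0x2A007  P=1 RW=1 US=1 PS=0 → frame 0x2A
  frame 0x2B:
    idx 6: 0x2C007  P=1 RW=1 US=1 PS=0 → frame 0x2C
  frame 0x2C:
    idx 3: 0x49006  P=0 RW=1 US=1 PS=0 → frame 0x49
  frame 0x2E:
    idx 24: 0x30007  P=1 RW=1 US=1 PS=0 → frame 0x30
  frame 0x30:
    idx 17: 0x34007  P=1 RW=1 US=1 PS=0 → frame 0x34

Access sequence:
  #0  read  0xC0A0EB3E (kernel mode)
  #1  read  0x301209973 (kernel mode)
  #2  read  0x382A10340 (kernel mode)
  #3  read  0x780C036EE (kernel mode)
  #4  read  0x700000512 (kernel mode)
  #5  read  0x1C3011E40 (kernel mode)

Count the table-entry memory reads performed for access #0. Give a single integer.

Walk each access:
#0 VA=0xC0A0EB3E (r,kernel):
  L0: frame=0x12 idx=3 entry=0x14007 [P=1 RW=1 US=1 PS=0]
  L1: frame=0x14 idx=5 entry=0x16007 [P=1 RW=1 US=1 PS=0]
  L2: frame=0x16 idx=14 entry=0x17007 [P=1 RW=1 US=1 PS=0]
  → PA=0x17B3E  (3 entries read)
#1 VA=0x301209973 (r,kernel):
  L0: frame=0x12 idx=12 entry=0x1B007 [P=1 RW=1 US=1 PS=0]
  L1: frame=0x1B idx=9 entry=0x1C007 [P=1 RW=1 US=1 PS=0]
  L2: frame=0x1C idx=9 entry=0x20007 [P=1 RW=1 US=1 PS=0]
  → PA=0x20973  (3 entries read)
#2 VA=0x382A10340 (r,kernel):
  L0: frame=0x12 idx=14 entry=0x24007 [P=1 RW=1 US=1 PS=0]
  L1: frame=0x24 idx=21 entry=0x26007 [P=1 RW=1 US=1 PS=0]
  L2: frame=0x26 idx=16 entry=0x2A007 [P=1 RW=1 US=1 PS=0]
  → PA=0x2A340  (3 entries read)
#3 VA=0x780C036EE (r,kernel):
  L0: frame=0x12 idx=30 entry=0x2B007 [P=1 RW=1 US=1 PS=0]
  L1: frame=0x2B idx=6 entry=0x2C007 [P=1 RW=1 US=1 PS=0]
  L2: frame=0x2C idx=3 entry=0x49006 [P=0 RW=1 US=1 PS=0]
  → PAGE_NOT_PRESENT  (3 entries read)
#4 VA=0x700000512 (r,kernel):
  L0: frame=0x12 idx=28 entry=0x29000 [P=0 RW=0 US=0 PS=0]
  → PAGE_NOT_PRESENT  (1 entries read)
#5 VA=0x1C3011E40 (r,kernel):
  L0: frame=0x12 idx=7 entry=0x2E007 [P=1 RW=1 US=1 PS=0]
  L1: frame=0x2E idx=24 entry=0x30007 [P=1 RW=1 US=1 PS=0]
  L2: frame=0x30 idx=17 entry=0x34007 [P=1 RW=1 US=1 PS=0]
  → PA=0x34E40  (3 entries read)

Entries read for #0: 3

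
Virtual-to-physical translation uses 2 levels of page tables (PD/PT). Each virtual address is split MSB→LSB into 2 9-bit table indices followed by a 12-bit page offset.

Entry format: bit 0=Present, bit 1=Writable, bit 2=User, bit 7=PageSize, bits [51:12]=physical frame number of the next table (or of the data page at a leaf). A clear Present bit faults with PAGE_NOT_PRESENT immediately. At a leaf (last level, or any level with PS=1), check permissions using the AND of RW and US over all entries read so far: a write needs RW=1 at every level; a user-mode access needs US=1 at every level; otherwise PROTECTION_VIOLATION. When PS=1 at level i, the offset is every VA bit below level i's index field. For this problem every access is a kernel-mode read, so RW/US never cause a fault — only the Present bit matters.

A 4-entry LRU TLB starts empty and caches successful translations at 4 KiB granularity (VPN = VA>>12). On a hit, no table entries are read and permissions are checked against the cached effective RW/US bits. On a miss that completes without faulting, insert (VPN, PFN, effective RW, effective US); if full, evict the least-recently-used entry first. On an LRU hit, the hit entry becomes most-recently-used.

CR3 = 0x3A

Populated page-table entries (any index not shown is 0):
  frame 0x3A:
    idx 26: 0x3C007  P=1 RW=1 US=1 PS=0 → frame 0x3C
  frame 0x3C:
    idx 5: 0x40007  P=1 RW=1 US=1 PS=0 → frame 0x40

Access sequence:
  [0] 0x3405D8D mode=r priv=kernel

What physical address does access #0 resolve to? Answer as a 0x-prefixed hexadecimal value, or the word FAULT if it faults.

Per-access translation:
#0 VA=0x3405D8D (r,kernel):
  [0] read 0x3A idx=26: raw=0x3C007 flags P=1 W=1 U=1 S=0
  [1] read 0x3C idx=5: raw=0x40007 flags P=1 W=1 U=1 S=0
  ✓ 0x40D8D  — 2 lookups

Access #0 PA: 0x40D8D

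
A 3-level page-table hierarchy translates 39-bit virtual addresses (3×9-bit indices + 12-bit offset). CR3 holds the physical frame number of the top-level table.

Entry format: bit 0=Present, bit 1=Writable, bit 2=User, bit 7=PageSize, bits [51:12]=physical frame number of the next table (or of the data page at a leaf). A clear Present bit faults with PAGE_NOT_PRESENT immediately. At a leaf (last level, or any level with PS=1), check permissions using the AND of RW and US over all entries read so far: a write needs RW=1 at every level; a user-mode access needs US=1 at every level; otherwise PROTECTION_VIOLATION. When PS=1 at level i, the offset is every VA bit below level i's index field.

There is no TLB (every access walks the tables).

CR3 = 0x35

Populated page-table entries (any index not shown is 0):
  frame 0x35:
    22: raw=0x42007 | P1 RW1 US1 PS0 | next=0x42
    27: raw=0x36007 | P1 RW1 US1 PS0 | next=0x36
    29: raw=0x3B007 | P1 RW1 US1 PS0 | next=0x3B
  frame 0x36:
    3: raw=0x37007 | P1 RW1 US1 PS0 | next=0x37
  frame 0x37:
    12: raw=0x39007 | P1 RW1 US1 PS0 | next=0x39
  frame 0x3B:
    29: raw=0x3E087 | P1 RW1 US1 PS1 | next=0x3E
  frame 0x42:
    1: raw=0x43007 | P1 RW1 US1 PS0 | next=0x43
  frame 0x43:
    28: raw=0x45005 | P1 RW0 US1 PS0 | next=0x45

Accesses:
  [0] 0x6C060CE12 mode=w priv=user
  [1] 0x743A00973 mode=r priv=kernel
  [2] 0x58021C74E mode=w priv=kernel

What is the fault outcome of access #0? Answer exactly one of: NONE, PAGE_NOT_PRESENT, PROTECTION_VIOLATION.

Trace:
#0 VA=0x6C060CE12 (w,user):
  L0: frame=0x35 idx=27 entry=0x36007 [P=1 RW=1 US=1 PS=0]
  L1: frame=0x36 idx=3 entry=0x37007 [P=1 RW=1 US=1 PS=0]
  L2: frame=0x37 idx=12 entry=0x39007 [P=1 RW=1 US=1 PS=0]
  ✓ 0x39E12  — 3 lookups
#1 VA=0x743A00973 (r,kernel):
  L0: frame=0x35 idx=29 entry=0x3B007 [P=1 RW=1 US=1 PS=0]
  L1: frame=0x3B idx=29 entry=0x3E087 [P=1 RW=1 US=1 PS=1]
  ✓ 0x3E973 (huge @L1)  — 2 lookups
#2 VA=0x58021C74E (w,kernel):
  L0: frame=0x35 idx=22 entry=0x42007 [P=1 RW=1 US=1 PS=0]
  L1: frame=0x42 idx=1 entry=0x43007 [P=1 RW=1 US=1 PS=0]
  L2: frame=0x43 idx=28 entry=0x45005 [P=1 RW=0 US=1 PS=0]
  ⇒ fault: PROTECTION_VIOLATION  — 3 lookups

Access #0 fault: NONE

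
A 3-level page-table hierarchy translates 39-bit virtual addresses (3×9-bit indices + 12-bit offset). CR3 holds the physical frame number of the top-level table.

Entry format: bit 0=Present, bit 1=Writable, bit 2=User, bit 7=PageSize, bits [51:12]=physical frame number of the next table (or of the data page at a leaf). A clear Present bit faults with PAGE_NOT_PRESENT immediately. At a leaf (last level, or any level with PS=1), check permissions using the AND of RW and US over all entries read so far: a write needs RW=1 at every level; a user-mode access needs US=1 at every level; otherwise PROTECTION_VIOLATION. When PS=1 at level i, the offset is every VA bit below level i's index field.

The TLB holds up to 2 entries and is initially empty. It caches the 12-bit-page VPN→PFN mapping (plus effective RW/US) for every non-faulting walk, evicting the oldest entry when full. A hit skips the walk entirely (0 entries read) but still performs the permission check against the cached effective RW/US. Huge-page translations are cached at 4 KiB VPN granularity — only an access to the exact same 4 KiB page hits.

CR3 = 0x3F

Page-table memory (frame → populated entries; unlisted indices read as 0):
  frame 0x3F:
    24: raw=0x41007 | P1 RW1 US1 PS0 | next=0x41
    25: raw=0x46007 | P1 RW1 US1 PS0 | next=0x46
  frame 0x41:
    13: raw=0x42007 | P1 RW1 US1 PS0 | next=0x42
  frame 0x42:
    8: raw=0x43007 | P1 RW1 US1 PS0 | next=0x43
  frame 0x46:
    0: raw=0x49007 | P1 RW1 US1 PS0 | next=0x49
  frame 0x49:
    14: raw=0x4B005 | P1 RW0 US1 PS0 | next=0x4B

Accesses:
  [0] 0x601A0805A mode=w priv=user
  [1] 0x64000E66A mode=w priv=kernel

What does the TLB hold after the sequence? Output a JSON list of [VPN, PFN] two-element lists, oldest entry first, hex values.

Per-access translation:
#0 VA=0x601A0805A (w,user):
  L0 @0x3F[24] → 0x41007  P=1,RW=1,US=1,PS=0
  L1 @0x41[13] → 0x42007  P=1,RW=1,US=1,PS=0
  L2 @0x42[8] → 0x43007  P=1,RW=1,US=1,PS=0
  ⇒ phys 0x4305A  [3 reads]
#1 VA=0x64000E66A (w,kernel):
  L0 @0x3F[25] → 0x46007  P=1,RW=1,US=1,PS=0
  L1 @0x46[0] → 0x49007  P=1,RW=1,US=1,PS=0
  L2 @0x49[14] → 0x4B005  P=1,RW=0,US=1,PS=0
  ✗ PROTECTION_VIOLATION  [3 reads]

TLB: [["0x601A08", "0x43"]]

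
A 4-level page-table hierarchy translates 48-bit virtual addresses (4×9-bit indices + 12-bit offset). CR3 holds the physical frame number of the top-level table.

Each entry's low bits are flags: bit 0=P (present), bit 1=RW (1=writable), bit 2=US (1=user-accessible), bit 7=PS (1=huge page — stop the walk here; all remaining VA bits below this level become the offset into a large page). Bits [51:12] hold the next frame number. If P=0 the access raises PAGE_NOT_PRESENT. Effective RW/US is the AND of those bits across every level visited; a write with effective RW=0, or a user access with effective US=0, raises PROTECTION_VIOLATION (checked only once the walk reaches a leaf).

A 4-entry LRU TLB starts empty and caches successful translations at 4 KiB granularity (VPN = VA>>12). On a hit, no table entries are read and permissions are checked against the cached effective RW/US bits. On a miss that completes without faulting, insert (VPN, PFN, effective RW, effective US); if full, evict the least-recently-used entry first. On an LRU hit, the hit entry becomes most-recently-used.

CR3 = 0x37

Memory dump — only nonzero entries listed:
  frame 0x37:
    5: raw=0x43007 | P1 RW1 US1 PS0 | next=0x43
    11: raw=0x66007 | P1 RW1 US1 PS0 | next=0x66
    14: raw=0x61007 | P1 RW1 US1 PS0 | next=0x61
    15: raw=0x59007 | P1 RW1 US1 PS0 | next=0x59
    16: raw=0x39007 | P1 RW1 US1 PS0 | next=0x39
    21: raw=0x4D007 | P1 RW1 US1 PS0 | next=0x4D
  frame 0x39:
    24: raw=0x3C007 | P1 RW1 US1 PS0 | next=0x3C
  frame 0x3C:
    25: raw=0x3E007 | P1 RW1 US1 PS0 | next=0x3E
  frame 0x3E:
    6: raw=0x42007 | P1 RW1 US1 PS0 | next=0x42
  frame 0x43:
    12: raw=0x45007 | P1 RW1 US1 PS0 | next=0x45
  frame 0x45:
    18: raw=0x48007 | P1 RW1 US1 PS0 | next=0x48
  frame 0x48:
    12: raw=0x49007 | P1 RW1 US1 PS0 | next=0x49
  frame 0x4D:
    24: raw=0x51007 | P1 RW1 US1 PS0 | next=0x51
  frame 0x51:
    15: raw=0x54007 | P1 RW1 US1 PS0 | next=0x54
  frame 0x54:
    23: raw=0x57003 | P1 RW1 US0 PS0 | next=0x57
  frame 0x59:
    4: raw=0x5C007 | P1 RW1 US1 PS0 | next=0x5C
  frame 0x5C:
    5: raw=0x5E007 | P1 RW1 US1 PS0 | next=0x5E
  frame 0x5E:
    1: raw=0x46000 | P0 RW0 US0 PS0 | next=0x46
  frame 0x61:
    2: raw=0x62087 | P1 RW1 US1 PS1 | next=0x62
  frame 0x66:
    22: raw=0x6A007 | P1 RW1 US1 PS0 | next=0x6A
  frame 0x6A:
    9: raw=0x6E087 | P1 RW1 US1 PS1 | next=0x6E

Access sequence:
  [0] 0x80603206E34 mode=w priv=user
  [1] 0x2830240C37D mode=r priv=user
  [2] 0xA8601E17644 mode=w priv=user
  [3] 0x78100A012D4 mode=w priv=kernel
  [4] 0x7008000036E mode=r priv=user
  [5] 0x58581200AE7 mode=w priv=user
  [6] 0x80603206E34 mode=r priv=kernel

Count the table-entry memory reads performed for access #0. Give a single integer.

Walk each access:
#0 VA=0x80603206E34 (w,user):
  lvl0: tbl 0x37, slot 16 ⇒ 0x39007 (P1/RW1/US1/PS0)
  lvl1: tbl 0x39, slot 24 ⇒ 0x3C007 (P1/RW1/US1/PS0)
  lvl2: tbl 0x3C, slot 25 ⇒ 0x3E007 (P1/RW1/US1/PS0)
  lvl3: tbl 0x3E, slot 6 ⇒ 0x42007 (P1/RW1/US1/PS0)
  → PA=0x42E34  (4 entries read)
#1 VA=0x2830240C37D (r,user):
  lvl0: tbl 0x37, slot 5 ⇒ 0x43007 (P1/RW1/US1/PS0)
  lvl1: tbl 0x43, slot 12 ⇒ 0x45007 (P1/RW1/US1/PS0)
  lvl2: tbl 0x45, slot 18 ⇒ 0x48007 (P1/RW1/US1/PS0)
  lvl3: tbl 0x48, slot 12 ⇒ 0x49007 (P1/RW1/US1/PS0)
  → PA=0x4937D  (4 entries read)
#2 VA=0xA8601E17644 (w,user):
  lvl0: tbl 0x37, slot 21 ⇒ 0x4D007 (P1/RW1/US1/PS0)
  lvl1: tbl 0x4D, slot 24 ⇒ 0x51007 (P1/RW1/US1/PS0)
  lvl2: tbl 0x51, slot 15 ⇒ 0x54007 (P1/RW1/US1/PS0)
  lvl3: tbl 0x54, slot 23 ⇒ 0x57003 (P1/RW1/US0/PS0)
  → PROTECTION_VIOLATION  (4 entries read)
#3 VA=0x78100A012D4 (w,kernel):
  lvl0: tbl 0x37, slot 15 ⇒ 0x59007 (P1/RW1/US1/PS0)
  lvl1: tbl 0x59, slot 4 ⇒ 0x5C007 (P1/RW1/US1/PS0)
  lvl2: tbl 0x5C, slot 5 ⇒ 0x5E007 (P1/RW1/US1/PS0)
  lvl3: tbl 0x5E, slot 1 ⇒ 0x46000 (P0/RW0/US0/PS0)
  → PAGE_NOT_PRESENT  (4 entries read)
#4 VA=0x7008000036E (r,user):
  lvl0: tbl 0x37, slot 14 ⇒ 0x61007 (P1/RW1/US1/PS0)
  lvl1: tbl 0x61, slot 2 ⇒ 0x62087 (P1/RW1/US1/PS1)
  → PA=0x6236E (huge @L1)  (2 entries read)
#5 VA=0x58581200AE7 (w,user):
  lvl0: tbl 0x37, slot 11 ⇒ 0x66007 (P1/RW1/US1/PS0)
  lvl1: tbl 0x66, slot 22 ⇒ 0x6A007 (P1/RW1/US1/PS0)
  lvl2: tbl 0x6A, slot 9 ⇒ 0x6E087 (P1/RW1/US1/PS1)
  → PA=0x6EAE7 (huge @L2)  (3 entries read)
#6 VA=0x80603206E34 (r,kernel):
  TLB hit vpn=0x80603206 → PA=0x42E34

Entries read for #0: 4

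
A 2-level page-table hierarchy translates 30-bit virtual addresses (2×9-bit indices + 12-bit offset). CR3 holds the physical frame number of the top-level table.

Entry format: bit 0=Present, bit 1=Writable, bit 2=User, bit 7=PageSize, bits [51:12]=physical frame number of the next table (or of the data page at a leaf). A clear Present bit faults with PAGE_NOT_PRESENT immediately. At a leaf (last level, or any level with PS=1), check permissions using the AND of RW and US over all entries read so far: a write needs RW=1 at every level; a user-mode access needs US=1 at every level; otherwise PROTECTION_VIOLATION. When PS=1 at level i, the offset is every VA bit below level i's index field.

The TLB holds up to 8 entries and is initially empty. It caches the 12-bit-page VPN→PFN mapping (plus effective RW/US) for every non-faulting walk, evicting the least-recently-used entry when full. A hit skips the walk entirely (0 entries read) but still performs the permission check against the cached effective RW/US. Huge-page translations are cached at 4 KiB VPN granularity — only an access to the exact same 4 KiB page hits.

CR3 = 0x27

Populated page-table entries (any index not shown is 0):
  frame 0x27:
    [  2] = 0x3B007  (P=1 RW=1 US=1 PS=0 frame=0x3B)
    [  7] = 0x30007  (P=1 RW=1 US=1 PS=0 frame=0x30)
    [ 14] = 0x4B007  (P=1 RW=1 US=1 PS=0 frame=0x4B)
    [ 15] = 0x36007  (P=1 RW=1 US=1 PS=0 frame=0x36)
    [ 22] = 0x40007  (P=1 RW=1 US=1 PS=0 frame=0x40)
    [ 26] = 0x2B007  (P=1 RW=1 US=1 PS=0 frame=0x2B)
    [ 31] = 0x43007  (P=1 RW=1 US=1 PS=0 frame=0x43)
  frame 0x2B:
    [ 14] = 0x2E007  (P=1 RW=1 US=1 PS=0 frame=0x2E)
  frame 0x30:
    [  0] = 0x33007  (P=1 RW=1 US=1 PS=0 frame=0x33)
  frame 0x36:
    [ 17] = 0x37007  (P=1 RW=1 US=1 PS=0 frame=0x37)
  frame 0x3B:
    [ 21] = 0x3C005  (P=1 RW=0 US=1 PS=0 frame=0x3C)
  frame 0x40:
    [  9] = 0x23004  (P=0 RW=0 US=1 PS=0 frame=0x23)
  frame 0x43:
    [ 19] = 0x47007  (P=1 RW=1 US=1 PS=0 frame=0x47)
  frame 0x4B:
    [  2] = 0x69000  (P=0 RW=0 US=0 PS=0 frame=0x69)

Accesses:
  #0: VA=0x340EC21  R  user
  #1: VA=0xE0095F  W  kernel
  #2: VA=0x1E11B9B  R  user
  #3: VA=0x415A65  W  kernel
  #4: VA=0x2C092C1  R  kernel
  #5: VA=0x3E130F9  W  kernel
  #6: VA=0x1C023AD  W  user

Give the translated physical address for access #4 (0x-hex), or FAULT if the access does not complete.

Per-access translation:
#0 VA=0x340EC21 (r,user):
  lvl0: tbl 0x27, slot 26 ⇒ 0x2B007 (P1/RW1/US1/PS0)
  lvl1: tbl 0x2B, slot 14 ⇒ 0x2E007 (P1/RW1/US1/PS0)
  → PA=0x2EC21  (2 entries read)
#1 VA=0xE0095F (w,kernel):
  lvl0: tbl 0x27, slot 7 ⇒ 0x30007 (P1/RW1/US1/PS0)
  lvl1: tbl 0x30, slot 0 ⇒ 0x33007 (P1/RW1/US1/PS0)
  → PA=0x3395F  (2 entries read)
#2 VA=0x1E11B9B (r,user):
  lvl0: tbl 0x27, slot 15 ⇒ 0x36007 (P1/RW1/US1/PS0)
  lvl1: tbl 0x36, slot 17 ⇒ 0x37007 (P1/RW1/US1/PS0)
  → PA=0x37B9B  (2 entries read)
#3 VA=0x415A65 (w,kernel):
  lvl0: tbl 0x27, slot 2 ⇒ 0x3B007 (P1/RW1/US1/PS0)
  lvl1: tbl 0x3B, slot 21 ⇒ 0x3C005 (P1/RW0/US1/PS0)
  ✗ PROTECTION_VIOLATION  [2 reads]
#4 VA=0x2C092C1 (r,kernel):
  lvl0: tbl 0x27, slot 22 ⇒ 0x40007 (P1/RW1/US1/PS0)
  lvl1: tbl 0x40, slot 9 ⇒ 0x23004 (P0/RW0/US1/PS0)
  ✗ PAGE_NOT_PRESENT  [2 reads]
#5 VA=0x3E130F9 (w,kernel):
  lvl0: tbl 0x27, slot 31 ⇒ 0x43007 (P1/RW1/US1/PS0)
  lvl1: tbl 0x43, slot 19 ⇒ 0x47007 (P1/RW1/US1/PS0)
  → PA=0x470F9  (2 entries read)
#6 VA=0x1C023AD (w,user):
  lvl0: tbl 0x27, slot 14 ⇒ 0x4B007 (P1/RW1/US1/PS0)
  lvl1: tbl 0x4B, slot 2 ⇒ 0x69000 (P0/RW0/US0/PS0)
  ✗ PAGE_NOT_PRESENT  [2 reads]

Access #4 PA: FAULT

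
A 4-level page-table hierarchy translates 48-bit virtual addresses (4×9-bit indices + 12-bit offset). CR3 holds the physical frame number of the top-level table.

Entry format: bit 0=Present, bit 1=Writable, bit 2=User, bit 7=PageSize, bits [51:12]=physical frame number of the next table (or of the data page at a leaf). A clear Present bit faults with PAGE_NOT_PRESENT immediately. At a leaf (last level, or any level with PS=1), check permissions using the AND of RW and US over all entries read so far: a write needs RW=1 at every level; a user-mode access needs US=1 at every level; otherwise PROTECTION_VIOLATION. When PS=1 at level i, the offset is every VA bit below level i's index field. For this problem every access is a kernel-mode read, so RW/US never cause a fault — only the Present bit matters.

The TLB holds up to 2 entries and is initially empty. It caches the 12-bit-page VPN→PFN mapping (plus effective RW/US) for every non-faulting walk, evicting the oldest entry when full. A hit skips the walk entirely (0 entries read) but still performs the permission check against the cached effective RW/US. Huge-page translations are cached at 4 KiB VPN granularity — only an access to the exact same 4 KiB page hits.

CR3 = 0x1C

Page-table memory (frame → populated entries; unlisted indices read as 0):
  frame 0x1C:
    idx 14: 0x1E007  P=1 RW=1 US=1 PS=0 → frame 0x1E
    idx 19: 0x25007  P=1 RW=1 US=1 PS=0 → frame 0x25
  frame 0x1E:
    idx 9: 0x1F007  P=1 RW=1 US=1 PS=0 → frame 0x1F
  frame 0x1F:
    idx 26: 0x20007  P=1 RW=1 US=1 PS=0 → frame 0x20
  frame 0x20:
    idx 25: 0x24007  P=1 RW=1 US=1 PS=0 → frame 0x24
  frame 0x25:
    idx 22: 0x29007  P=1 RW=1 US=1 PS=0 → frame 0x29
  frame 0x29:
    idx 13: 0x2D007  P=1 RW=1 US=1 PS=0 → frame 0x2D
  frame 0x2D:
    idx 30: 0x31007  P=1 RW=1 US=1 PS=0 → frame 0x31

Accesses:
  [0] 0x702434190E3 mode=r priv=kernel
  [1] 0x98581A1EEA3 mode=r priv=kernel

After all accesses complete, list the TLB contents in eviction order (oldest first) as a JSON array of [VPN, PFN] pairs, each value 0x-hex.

Per-access translation:
#0 VA=0x702434190E3 (r,kernel):
  L0: frame=0x1C idx=14 entry=0x1E007 [P=1 RW=1 US=1 PS=0]
  L1: frame=0x1E idx=9 entry=0x1F007 [P=1 RW=1 US=1 PS=0]
  L2: frame=0x1F idx=26 entry=0x20007 [P=1 RW=1 US=1 PS=0]
  L3: frame=0x20 idx=25 entry=0x24007 [P=1 RW=1 US=1 PS=0]
  → PA=0x240E3  (4 entries read)
#1 VA=0x98581A1EEA3 (r,kernel):
  L0: frame=0x1C idx=19 entry=0x25007 [P=1 RW=1 US=1 PS=0]
  L1: frame=0x25 idx=22 entry=0x29007 [P=1 RW=1 US=1 PS=0]
  L2: frame=0x29 idx=13 entry=0x2D007 [P=1 RW=1 US=1 PS=0]
  L3: frame=0x2D idx=30 entry=0x31007 [P=1 RW=1 US=1 PS=0]
  → PA=0x31EA3  (4 entries read)

TLB: [["0x70243419", "0x24"], ["0x98581A1E", "0x31"]]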